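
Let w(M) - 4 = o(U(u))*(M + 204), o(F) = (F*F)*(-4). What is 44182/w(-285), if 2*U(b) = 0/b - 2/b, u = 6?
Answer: 44182/13 ≈ 3398.6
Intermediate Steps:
U(b) = -1/b (U(b) = (0/b - 2/b)/2 = (0 - 2/b)/2 = (-2/b)/2 = -1/b)
o(F) = -4*F² (o(F) = F²*(-4) = -4*F²)
w(M) = -56/3 - M/9 (w(M) = 4 + (-4*(-1/6)²)*(M + 204) = 4 + (-4*(-1*⅙)²)*(204 + M) = 4 + (-4*(-⅙)²)*(204 + M) = 4 + (-4*1/36)*(204 + M) = 4 - (204 + M)/9 = 4 + (-68/3 - M/9) = -56/3 - M/9)
44182/w(-285) = 44182/(-56/3 - ⅑*(-285)) = 44182/(-56/3 + 95/3) = 44182/13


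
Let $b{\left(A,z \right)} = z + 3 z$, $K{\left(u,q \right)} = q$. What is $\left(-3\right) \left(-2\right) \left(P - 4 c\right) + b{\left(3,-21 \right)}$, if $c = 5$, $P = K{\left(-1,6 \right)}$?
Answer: $-168$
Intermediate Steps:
$P = 6$
$b{\left(A,z \right)} = 4 z$
$\left(-3\right) \left(-2\right) \left(P - 4 c\right) + b{\left(3,-21 \right)} = \left(-3\right) \left(-2\right) \left(6 - 20\right) + 4 \left(-21\right) = 6 \left(6 - 20\right) - 84 = 6 \left(-14\right) - 84 = -84 - 84 = -168$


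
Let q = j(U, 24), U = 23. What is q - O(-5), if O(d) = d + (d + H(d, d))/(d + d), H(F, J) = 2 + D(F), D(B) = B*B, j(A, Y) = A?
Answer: 151/5 ≈ 30.200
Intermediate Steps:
q = 23
D(B) = B**2
H(F, J) = 2 + F**2
O(d) = d + (2 + d + d**2)/(2*d) (O(d) = d + (d + (2 + d**2))/(d + d) = d + (2 + d + d**2)/((2*d)) = d + (2 + d + d**2)*(1/(2*d)) = d + (2 + d + d**2)/(2*d))
q - O(-5) = 23 - (2 - 5 + 3*(-5)**2)/(2*(-5)) = 23 - (-1)*(2 - 5 + 3*25)/(2*5) = 23 - (-1)*(2 - 5 + 75)/(2*5) = 23 - (-1)*72/(2*5) = 23 - 1*(-36/5) = 23 + 36/5 = 151/5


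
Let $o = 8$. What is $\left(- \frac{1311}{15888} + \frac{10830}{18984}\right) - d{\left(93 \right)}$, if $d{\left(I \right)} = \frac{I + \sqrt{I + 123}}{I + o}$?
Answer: $- \frac{183130195}{423102736} - \frac{6 \sqrt{6}}{101} \approx -0.57834$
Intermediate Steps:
$d{\left(I \right)} = \frac{I + \sqrt{123 + I}}{8 + I}$ ($d{\left(I \right)} = \frac{I + \sqrt{I + 123}}{I + 8} = \frac{I + \sqrt{123 + I}}{8 + I}$)
$\left(- \frac{1311}{15888} + \frac{10830}{18984}\right) - d{\left(93 \right)} = \left(- \frac{1311}{15888} + \frac{10830}{18984}\right) - \frac{93 + \sqrt{123 + 93}}{8 + 93} = \left(\left(-1311\right) \frac{1}{15888} + 10830 \cdot \frac{1}{18984}\right) - \frac{93 + \sqrt{216}}{101} = \left(- \frac{437}{5296} + \frac{1805}{3164}\right) - \frac{93 + 6 \sqrt{6}}{101} = \frac{2044153}{4189136} - \left(\frac{93}{101} + \frac{6 \sqrt{6}}{101}\right) = - \frac{183130195}{423102736} - \frac{6 \sqrt{6}}{101}$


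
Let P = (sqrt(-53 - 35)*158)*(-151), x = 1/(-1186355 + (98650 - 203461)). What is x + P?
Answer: -1/1291166 - 47716*I*sqrt(22) ≈ -7.7449e-7 - 2.2381e+5*I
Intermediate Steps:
x = -1/1291166 (x = 1/(-1186355 - 104811) = 1/(-1291166) = -1/1291166 ≈ -7.7449e-7)
P = -47716*I*sqrt(22) (P = (sqrt(-88)*158)*(-151) = ((2*I*sqrt(22))*158)*(-151) = (316*I*sqrt(22))*(-151) = -47716*I*sqrt(22) ≈ -2.2381e+5*I)
x + P = -1/1291166 - 47716*I*sqrt(22)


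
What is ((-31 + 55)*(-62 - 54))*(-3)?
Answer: 8352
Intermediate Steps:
((-31 + 55)*(-62 - 54))*(-3) = (24*(-116))*(-3) = -2784*(-3) = 8352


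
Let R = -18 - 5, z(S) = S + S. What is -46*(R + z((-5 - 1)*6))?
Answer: 4370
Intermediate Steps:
z(S) = 2*S
R = -23
-46*(R + z((-5 - 1)*6)) = -46*(-23 + 2*((-5 - 1)*6)) = -46*(-23 + 2*(-6*6)) = -46*(-23 + 2*(-36)) = -46*(-23 - 72) = -46*(-95) = 4370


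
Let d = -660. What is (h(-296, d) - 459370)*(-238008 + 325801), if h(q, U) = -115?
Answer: -40339566605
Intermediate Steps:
(h(-296, d) - 459370)*(-238008 + 325801) = (-115 - 459370)*(-238008 + 325801) = -459485*87793 = -40339566605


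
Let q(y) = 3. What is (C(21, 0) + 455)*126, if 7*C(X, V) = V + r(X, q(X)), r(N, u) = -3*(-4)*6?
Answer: 58626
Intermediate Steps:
r(N, u) = 72 (r(N, u) = 12*6 = 72)
C(X, V) = 72/7 + V/7 (C(X, V) = (V + 72)/7 = (72 + V)/7 = 72/7 + V/7)
(C(21, 0) + 455)*126 = ((72/7 + (⅐)*0) + 455)*126 = ((72/7 + 0) + 455)*126 = (72/7 + 455)*126 = (3257/7)*126 = 58626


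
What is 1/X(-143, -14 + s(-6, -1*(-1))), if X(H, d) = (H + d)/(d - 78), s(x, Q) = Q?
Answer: 7/12 ≈ 0.58333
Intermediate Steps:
X(H, d) = (H + d)/(-78 + d)
1/X(-143, -14 + s(-6, -1*(-1))) = 1/((-143 + (-14 - 1*(-1)))/(-78 + (-14 - 1*(-1)))) = 1/((-143 + (-14 + 1))/(-78 + (-14 + 1))) = 1/((-143 - 13)/(-78 - 13)) = 1/(-156/(-91)) = 1/(-1/91*(-156)) = 1/(12/7) = 7/12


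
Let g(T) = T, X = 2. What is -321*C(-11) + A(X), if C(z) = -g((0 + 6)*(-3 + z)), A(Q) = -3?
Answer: -26967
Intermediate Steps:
C(z) = 18 - 6*z (C(z) = -(0 + 6)*(-3 + z) = -6*(-3 + z) = -(-18 + 6*z) = 18 - 6*z)
-321*C(-11) + A(X) = -321*(18 - 6*(-11)) - 3 = -321*(18 + 66) - 3 = -321*84 - 3 = -26964 - 3 = -26967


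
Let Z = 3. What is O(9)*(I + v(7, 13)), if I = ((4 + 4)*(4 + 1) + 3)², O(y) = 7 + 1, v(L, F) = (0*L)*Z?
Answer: 14792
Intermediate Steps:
v(L, F) = 0 (v(L, F) = (0*L)*3 = 0*3 = 0)
O(y) = 8
I = 1849 (I = (8*5 + 3)² = (40 + 3)² = 43² = 1849)
O(9)*(I + v(7, 13)) = 8*(1849 + 0) = 8*1849 = 14792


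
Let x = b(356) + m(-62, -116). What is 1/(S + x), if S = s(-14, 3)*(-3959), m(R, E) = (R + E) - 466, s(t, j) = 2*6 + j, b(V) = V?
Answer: -1/59673 ≈ -1.6758e-5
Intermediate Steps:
s(t, j) = 12 + j
m(R, E) = -466 + E + R (m(R, E) = (E + R) - 466 = -466 + E + R)
x = -288 (x = 356 + (-466 - 116 - 62) = 356 - 644 = -288)
S = -59385 (S = (12 + 3)*(-3959) = 15*(-3959) = -59385)
1/(S + x) = 1/(-59385 - 288) = 1/(-59673) = -1/59673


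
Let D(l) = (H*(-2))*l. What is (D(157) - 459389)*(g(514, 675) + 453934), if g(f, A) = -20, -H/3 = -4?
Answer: -210233446498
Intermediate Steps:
H = 12 (H = -3*(-4) = 12)
D(l) = -24*l (D(l) = (12*(-2))*l = -24*l)
(D(157) - 459389)*(g(514, 675) + 453934) = (-24*157 - 459389)*(-20 + 453934) = (-3768 - 459389)*453914 = -463157*453914 = -210233446498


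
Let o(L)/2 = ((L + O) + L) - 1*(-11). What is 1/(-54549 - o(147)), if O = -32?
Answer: -1/55095 ≈ -1.8150e-5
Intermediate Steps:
o(L) = -42 + 4*L (o(L) = 2*(((L - 32) + L) - 1*(-11)) = 2*(((-32 + L) + L) + 11) = 2*((-32 + 2*L) + 11) = 2*(-21 + 2*L) = -42 + 4*L)
1/(-54549 - o(147)) = 1/(-54549 - (-42 + 4*147)) = 1/(-54549 - (-42 + 588)) = 1/(-54549 - 1*546) = 1/(-54549 - 546) = 1/(-55095) = -1/55095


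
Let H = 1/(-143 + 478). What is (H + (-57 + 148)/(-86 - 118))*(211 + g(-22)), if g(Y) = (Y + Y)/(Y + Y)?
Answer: -1604893/17085 ≈ -93.936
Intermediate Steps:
g(Y) = 1 (g(Y) = (2*Y)/((2*Y)) = (2*Y)*(1/(2*Y)) = 1)
H = 1/335 ≈ 0.0029851
(H + (-57 + 148)/(-86 - 118))*(211 + g(-22)) = (1/335 + (-57 + 148)/(-86 - 118))*(211 + 1) = (1/335 + 91/(-204))*212 = (1/335 + 91*(-1/204))*212 = (1/335 - 91/204)*212 = -30281/68340*212 = -1604893/17085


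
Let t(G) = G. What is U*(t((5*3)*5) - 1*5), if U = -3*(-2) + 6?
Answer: 840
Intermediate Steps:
U = 12 (U = 6 + 6 = 12)
U*(t((5*3)*5) - 1*5) = 12*((5*3)*5 - 1*5) = 12*(15*5 - 5) = 12*(75 - 5) = 12*70 = 840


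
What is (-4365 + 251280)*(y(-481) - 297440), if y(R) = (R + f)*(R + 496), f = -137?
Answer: -75731299650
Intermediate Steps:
y(R) = (-137 + R)*(496 + R) (y(R) = (R - 137)*(R + 496) = (-137 + R)*(496 + R))
(-4365 + 251280)*(y(-481) - 297440) = (-4365 + 251280)*((-67952 + (-481)**2 + 359*(-481)) - 297440) = 246915*((-67952 + 231361 - 172679) - 297440) = 246915*(-9270 - 297440) = 246915*(-306710) = -75731299650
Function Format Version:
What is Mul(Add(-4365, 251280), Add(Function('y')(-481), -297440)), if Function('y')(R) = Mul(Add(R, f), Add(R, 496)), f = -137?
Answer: -75731299650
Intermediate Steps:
Function('y')(R) = Mul(Add(-137, R), Add(496, R)) (Function('y')(R) = Mul(Add(R, -137), Add(R, 496)) = Mul(Add(-137, R), Add(496, R)))
Mul(Add(-4365, 251280), Add(Function('y')(-481), -297440)) = Mul(Add(-4365, 251280), Add(Add(-67952, Pow(-481, 2), Mul(359, -481)), -297440)) = Mul(246915, Add(Add(-67952, 231361, -172679), -297440)) = Mul(246915, Add(-9270, -297440)) = Mul(246915, -306710) = -75731299650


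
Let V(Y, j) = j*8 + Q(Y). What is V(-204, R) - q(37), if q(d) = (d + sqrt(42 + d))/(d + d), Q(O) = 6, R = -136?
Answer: -2165/2 - sqrt(79)/74 ≈ -1082.6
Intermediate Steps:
q(d) = (d + sqrt(42 + d))/(2*d) (q(d) = (d + sqrt(42 + d))/((2*d)) = (d + sqrt(42 + d))*(1/(2*d)) = (d + sqrt(42 + d))/(2*d))
V(Y, j) = 6 + 8*j (V(Y, j) = j*8 + 6 = 8*j + 6 = 6 + 8*j)
V(-204, R) - q(37) = (6 + 8*(-136)) - (37 + sqrt(42 + 37))/(2*37) = (6 - 1088) - (37 + sqrt(79))/(2*37) = -1082 - (1/2 + sqrt(79)/74) = -1082 + (-1/2 - sqrt(79)/74) = -2165/2 - sqrt(79)/74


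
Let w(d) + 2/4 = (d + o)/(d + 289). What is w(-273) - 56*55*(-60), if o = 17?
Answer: 369567/2 ≈ 1.8478e+5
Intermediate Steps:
w(d) = -1/2 + (17 + d)/(289 + d) (w(d) = -1/2 + (d + 17)/(d + 289) = -1/2 + (17 + d)/(289 + d))
w(-273) - 56*55*(-60) = (-255 - 273)/(2*(289 - 273)) - 56*55*(-60) = (1/2)*(-528)/16 - 3080*(-60) = (1/2)*(1/16)*(-528) - 1*(-184800) = -33/2 + 184800 = 369567/2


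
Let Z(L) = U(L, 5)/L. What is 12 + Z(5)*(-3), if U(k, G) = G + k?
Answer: 6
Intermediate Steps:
Z(L) = (5 + L)/L
12 + Z(5)*(-3) = 12 + ((5 + 5)/5)*(-3) = 12 + ((⅕)*10)*(-3) = 12 + 2*(-3) = 12 - 6 = 6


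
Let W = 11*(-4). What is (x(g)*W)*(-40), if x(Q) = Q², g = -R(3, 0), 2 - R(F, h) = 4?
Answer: 7040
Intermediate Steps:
R(F, h) = -2 (R(F, h) = 2 - 1*4 = 2 - 4 = -2)
W = -44
g = 2 (g = -1*(-2) = 2)
(x(g)*W)*(-40) = (2²*(-44))*(-40) = (4*(-44))*(-40) = -176*(-40) = 7040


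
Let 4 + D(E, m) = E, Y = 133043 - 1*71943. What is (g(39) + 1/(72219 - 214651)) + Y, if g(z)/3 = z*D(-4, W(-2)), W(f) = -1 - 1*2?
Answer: 8569278847/142432 ≈ 60164.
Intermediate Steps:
Y = 61100 (Y = 133043 - 71943 = 61100)
W(f) = -3 (W(f) = -1 - 2 = -3)
D(E, m) = -4 + E
g(z) = -24*z (g(z) = 3*(z*(-4 - 4)) = 3*(z*(-8)) = 3*(-8*z) = -24*z)
(g(39) + 1/(72219 - 214651)) + Y = (-24*39 + 1/(72219 - 214651)) + 61100 = (-936 + 1/(-142432)) + 61100 = (-936 - 1/142432) + 61100 = -133316353/142432 + 61100 = 8569278847/142432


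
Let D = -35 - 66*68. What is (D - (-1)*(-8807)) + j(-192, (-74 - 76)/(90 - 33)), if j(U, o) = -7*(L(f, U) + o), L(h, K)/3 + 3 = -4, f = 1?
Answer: -250127/19 ≈ -13165.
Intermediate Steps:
L(h, K) = -21 (L(h, K) = -9 + 3*(-4) = -9 - 12 = -21)
D = -4523 (D = -35 - 4488 = -4523)
j(U, o) = 147 - 7*o (j(U, o) = -7*(-21 + o) = 147 - 7*o)
(D - (-1)*(-8807)) + j(-192, (-74 - 76)/(90 - 33)) = (-4523 - (-1)*(-8807)) + (147 - 7*(-74 - 76)/(90 - 33)) = (-4523 - 1*8807) + (147 - (-1050)/57) = (-4523 - 8807) + (147 - (-1050)/57) = -13330 + (147 - 7*(-50/19)) = -13330 + (147 + 350/19) = -13330 + 3143/19 = -250127/19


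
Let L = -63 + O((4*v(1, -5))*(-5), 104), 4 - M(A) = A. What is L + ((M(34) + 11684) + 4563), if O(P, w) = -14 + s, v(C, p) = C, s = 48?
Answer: 16188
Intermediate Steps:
M(A) = 4 - A
O(P, w) = 34 (O(P, w) = -14 + 48 = 34)
L = -29 (L = -63 + 34 = -29)
L + ((M(34) + 11684) + 4563) = -29 + (((4 - 1*34) + 11684) + 4563) = -29 + (((4 - 34) + 11684) + 4563) = -29 + ((-30 + 11684) + 4563) = -29 + (11654 + 4563) = -29 + 16217 = 16188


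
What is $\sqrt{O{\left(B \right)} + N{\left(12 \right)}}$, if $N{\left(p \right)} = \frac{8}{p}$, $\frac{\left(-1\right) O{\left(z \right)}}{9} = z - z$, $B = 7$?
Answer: $\frac{\sqrt{6}}{3} \approx 0.8165$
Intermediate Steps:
$O{\left(z \right)} = 0$ ($O{\left(z \right)} = - 9 \left(z - z\right) = \left(-9\right) 0 = 0$)
$\sqrt{O{\left(B \right)} + N{\left(12 \right)}} = \sqrt{0 + \frac{8}{12}} = \sqrt{0 + 8 \cdot \frac{1}{12}} = \sqrt{0 + \frac{2}{3}} = \sqrt{\frac{2}{3}} = \frac{\sqrt{6}}{3}$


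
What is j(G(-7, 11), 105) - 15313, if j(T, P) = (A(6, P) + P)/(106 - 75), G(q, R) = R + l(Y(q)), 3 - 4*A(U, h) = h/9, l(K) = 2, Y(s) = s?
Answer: -2847601/186 ≈ -15310.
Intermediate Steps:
A(U, h) = 3/4 - h/36 (A(U, h) = 3/4 - h/(4*9) = 3/4 - h/36)
G(q, R) = 2 + R (G(q, R) = R + 2 = 2 + R)
j(T, P) = 3/124 + 35*P/1116 (j(T, P) = ((3/4 - P/36) + P)/(106 - 75) = (3/4 + 35*P/36)/31 = (3/4 + 35*P/36)*(1/31) = 3/124 + 35*P/1116)
j(G(-7, 11), 105) - 15313 = (3/124 + (35/1116)*105) - 15313 = (3/124 + 1225/372) - 15313 = 617/186 - 15313 = -2847601/186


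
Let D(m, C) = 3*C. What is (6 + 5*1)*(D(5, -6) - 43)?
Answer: -671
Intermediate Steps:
(6 + 5*1)*(D(5, -6) - 43) = (6 + 5*1)*(3*(-6) - 43) = (6 + 5)*(-18 - 43) = 11*(-61) = -671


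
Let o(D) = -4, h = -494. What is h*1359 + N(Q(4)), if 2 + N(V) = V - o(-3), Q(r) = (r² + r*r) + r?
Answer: -671308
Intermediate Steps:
Q(r) = r + 2*r² (Q(r) = (r² + r²) + r = 2*r² + r = r + 2*r²)
N(V) = 2 + V (N(V) = -2 + (V - 1*(-4)) = -2 + (V + 4) = -2 + (4 + V) = 2 + V)
h*1359 + N(Q(4)) = -494*1359 + (2 + 4*(1 + 2*4)) = -671346 + (2 + 4*(1 + 8)) = -671346 + (2 + 4*9) = -671346 + (2 + 36) = -671346 + 38 = -671308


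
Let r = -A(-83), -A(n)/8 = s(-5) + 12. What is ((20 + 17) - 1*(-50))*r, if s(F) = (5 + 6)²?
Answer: 92568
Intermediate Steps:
s(F) = 121 (s(F) = 11² = 121)
A(n) = -1064 (A(n) = -8*(121 + 12) = -8*133 = -1064)
r = 1064 (r = -1*(-1064) = 1064)
((20 + 17) - 1*(-50))*r = ((20 + 17) - 1*(-50))*1064 = (37 + 50)*1064 = 87*1064 = 92568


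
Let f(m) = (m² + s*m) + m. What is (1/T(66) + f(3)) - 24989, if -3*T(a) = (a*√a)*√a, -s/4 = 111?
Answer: -38200669/1452 ≈ -26309.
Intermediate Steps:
s = -444 (s = -4*111 = -444)
T(a) = -a²/3 (T(a) = -a*√a*√a/3 = -a^(3/2)*√a/3 = -a²/3)
f(m) = m² - 443*m (f(m) = (m² - 444*m) + m = m² - 443*m)
(1/T(66) + f(3)) - 24989 = (1/(-⅓*66²) + 3*(-443 + 3)) - 24989 = (1/(-⅓*4356) + 3*(-440)) - 24989 = (1/(-1452) - 1320) - 24989 = (-1/1452 - 1320) - 24989 = -1916641/1452 - 24989 = -38200669/1452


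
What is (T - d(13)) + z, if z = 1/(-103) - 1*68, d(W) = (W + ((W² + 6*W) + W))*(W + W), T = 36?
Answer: -734391/103 ≈ -7130.0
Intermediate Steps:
d(W) = 2*W*(W² + 8*W) (d(W) = (W + (W² + 7*W))*(2*W) = (W² + 8*W)*(2*W) = 2*W*(W² + 8*W))
z = -7005/103 (z = -1/103 - 68 = -7005/103 ≈ -68.010)
(T - d(13)) + z = (36 - 2*13²*(8 + 13)) - 7005/103 = (36 - 2*169*21) - 7005/103 = (36 - 1*7098) - 7005/103 = (36 - 7098) - 7005/103 = -7062 - 7005/103 = -734391/103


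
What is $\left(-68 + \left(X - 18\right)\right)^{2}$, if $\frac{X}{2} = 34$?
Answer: $324$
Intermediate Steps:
$X = 68$ ($X = 2 \cdot 34 = 68$)
$\left(-68 + \left(X - 18\right)\right)^{2} = \left(-68 + \left(68 - 18\right)\right)^{2} = \left(-68 + 50\right)^{2} = \left(-18\right)^{2} = 324$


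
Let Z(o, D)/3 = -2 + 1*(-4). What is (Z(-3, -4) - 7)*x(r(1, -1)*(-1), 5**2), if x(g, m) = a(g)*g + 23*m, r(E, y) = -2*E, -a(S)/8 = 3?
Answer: -13175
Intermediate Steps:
a(S) = -24 (a(S) = -8*3 = -24)
Z(o, D) = -18 (Z(o, D) = 3*(-2 + 1*(-4)) = 3*(-2 - 4) = 3*(-6) = -18)
x(g, m) = -24*g + 23*m
(Z(-3, -4) - 7)*x(r(1, -1)*(-1), 5**2) = (-18 - 7)*(-24*(-2*1)*(-1) + 23*5**2) = -25*(-(-48)*(-1) + 23*25) = -25*(-24*2 + 575) = -25*(-48 + 575) = -25*527 = -13175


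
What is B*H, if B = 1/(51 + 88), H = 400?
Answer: 400/139 ≈ 2.8777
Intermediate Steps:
B = 1/139 ≈ 0.0071942
B*H = (1/139)*400 = 400/139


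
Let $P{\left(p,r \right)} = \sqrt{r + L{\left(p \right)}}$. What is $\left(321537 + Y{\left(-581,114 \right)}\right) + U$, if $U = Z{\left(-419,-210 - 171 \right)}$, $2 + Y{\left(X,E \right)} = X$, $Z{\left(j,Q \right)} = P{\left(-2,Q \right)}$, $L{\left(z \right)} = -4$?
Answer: $320954 + i \sqrt{385} \approx 3.2095 \cdot 10^{5} + 19.621 i$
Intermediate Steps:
$P{\left(p,r \right)} = \sqrt{-4 + r}$ ($P{\left(p,r \right)} = \sqrt{r - 4} = \sqrt{-4 + r}$)
$Z{\left(j,Q \right)} = \sqrt{-4 + Q}$
$Y{\left(X,E \right)} = -2 + X$
$U = i \sqrt{385}$ ($U = \sqrt{-4 - 381} = \sqrt{-385} = i \sqrt{385} \approx 19.621 i$)
$\left(321537 + Y{\left(-581,114 \right)}\right) + U = \left(321537 - 583\right) + i \sqrt{385} = 320954 + i \sqrt{385}$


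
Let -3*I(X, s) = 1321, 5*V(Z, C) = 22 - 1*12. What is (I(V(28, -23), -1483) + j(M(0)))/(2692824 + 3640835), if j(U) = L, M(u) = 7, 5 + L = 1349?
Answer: 2711/19000977 ≈ 0.00014268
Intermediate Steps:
V(Z, C) = 2 (V(Z, C) = (22 - 1*12)/5 = (22 - 12)/5 = (1/5)*10 = 2)
I(X, s) = -1321/3 (I(X, s) = -1/3*1321 = -1321/3)
L = 1344 (L = -5 + 1349 = 1344)
j(U) = 1344
(I(V(28, -23), -1483) + j(M(0)))/(2692824 + 3640835) = (-1321/3 + 1344)/(2692824 + 3640835) = (2711/3)/6333659 = (2711/3)*(1/6333659) = 2711/19000977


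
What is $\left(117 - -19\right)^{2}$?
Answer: $18496$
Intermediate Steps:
$\left(117 - -19\right)^{2} = \left(117 + \left(-15 + 34\right)\right)^{2} = \left(117 + 19\right)^{2} = 136^{2} = 18496$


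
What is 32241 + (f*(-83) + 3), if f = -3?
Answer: 32493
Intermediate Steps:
32241 + (f*(-83) + 3) = 32241 + (-3*(-83) + 3) = 32241 + (249 + 3) = 32241 + 252 = 32493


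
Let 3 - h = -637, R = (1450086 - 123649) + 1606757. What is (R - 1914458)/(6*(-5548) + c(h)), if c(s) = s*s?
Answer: 127342/47039 ≈ 2.7072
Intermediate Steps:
R = 2933194 (R = 1326437 + 1606757 = 2933194)
h = 640 (h = 3 - 1*(-637) = 3 + 637 = 640)
c(s) = s²
(R - 1914458)/(6*(-5548) + c(h)) = (2933194 - 1914458)/(6*(-5548) + 640²) = 1018736/(-33288 + 409600) = 1018736/376312 = 1018736*(1/376312) = 127342/47039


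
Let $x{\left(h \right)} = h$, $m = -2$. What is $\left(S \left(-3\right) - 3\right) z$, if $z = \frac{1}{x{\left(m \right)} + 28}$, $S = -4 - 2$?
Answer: $\frac{15}{26} \approx 0.57692$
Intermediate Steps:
$S = -6$ ($S = -4 - 2 = -6$)
$z = \frac{1}{26}$ ($z = \frac{1}{-2 + 28} = \frac{1}{26} \approx 0.038462$)
$\left(S \left(-3\right) - 3\right) z = \left(\left(-6\right) \left(-3\right) - 3\right) \frac{1}{26} = \left(18 - 3\right) \frac{1}{26} = 15 \cdot \frac{1}{26} = \frac{15}{26}$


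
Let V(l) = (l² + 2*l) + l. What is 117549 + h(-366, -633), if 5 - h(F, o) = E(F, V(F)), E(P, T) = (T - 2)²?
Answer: -17650599182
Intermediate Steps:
V(l) = l² + 3*l
E(P, T) = (-2 + T)²
h(F, o) = 5 - (-2 + F*(3 + F))²
117549 + h(-366, -633) = 117549 + (5 - (-2 - 366*(3 - 366))²) = 117549 + (5 - (-2 - 366*(-363))²) = 117549 + (5 - (-2 + 132858)²) = 117549 + (5 - 1*132856²) = 117549 + (5 - 1*17650716736) = 117549 + (5 - 17650716736) = 117549 - 17650716731 = -17650599182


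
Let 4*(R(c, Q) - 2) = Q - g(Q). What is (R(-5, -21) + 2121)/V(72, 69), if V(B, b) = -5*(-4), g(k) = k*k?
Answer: 803/8 ≈ 100.38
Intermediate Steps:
g(k) = k²
V(B, b) = 20
R(c, Q) = 2 - Q²/4 + Q/4 (R(c, Q) = 2 + (Q - Q²)/4 = 2 + (-Q²/4 + Q/4) = 2 - Q²/4 + Q/4)
(R(-5, -21) + 2121)/V(72, 69) = ((2 - ¼*(-21)² + (¼)*(-21)) + 2121)/20 = ((2 - ¼*441 - 21/4) + 2121)*(1/20) = ((2 - 441/4 - 21/4) + 2121)*(1/20) = (-227/2 + 2121)*(1/20) = (4015/2)*(1/20) = 803/8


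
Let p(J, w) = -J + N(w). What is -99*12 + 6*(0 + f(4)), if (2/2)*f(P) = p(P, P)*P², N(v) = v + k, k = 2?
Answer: -996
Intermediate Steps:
N(v) = 2 + v (N(v) = v + 2 = 2 + v)
p(J, w) = 2 + w - J (p(J, w) = -J + (2 + w) = 2 + w - J)
f(P) = 2*P² (f(P) = (2 + P - P)*P² = 2*P²)
-99*12 + 6*(0 + f(4)) = -99*12 + 6*(0 + 2*4²) = -1188 + 6*(0 + 2*16) = -1188 + 6*(0 + 32) = -1188 + 6*32 = -1188 + 192 = -996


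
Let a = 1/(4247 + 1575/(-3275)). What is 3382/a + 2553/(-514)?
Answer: 967032227869/67334 ≈ 1.4362e+7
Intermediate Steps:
a = 131/556294 (a = 1/(4247 + 1575*(-1/3275)) = 1/(4247 - 63/131) = 1/(556294/131) = 131/556294 ≈ 0.00023549)
3382/a + 2553/(-514) = 3382/(131/556294) + 2553/(-514) = 3382*(556294/131) + 2553*(-1/514) = 1881386308/131 - 2553/514 = 967032227869/67334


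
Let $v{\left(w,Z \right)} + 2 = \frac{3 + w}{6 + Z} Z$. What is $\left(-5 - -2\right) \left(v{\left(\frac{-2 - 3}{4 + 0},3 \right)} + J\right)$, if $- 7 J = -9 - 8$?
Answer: $- \frac{85}{28} \approx -3.0357$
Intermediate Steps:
$v{\left(w,Z \right)} = -2 + \frac{Z \left(3 + w\right)}{6 + Z}$ ($v{\left(w,Z \right)} = -2 + \frac{3 + w}{6 + Z} Z = -2 + \frac{Z \left(3 + w\right)}{6 + Z}$)
$J = \frac{17}{7}$ ($J = - \frac{-9 - 8}{7} = \left(- \frac{1}{7}\right) \left(-17\right) = \frac{17}{7} \approx 2.4286$)
$\left(-5 - -2\right) \left(v{\left(\frac{-2 - 3}{4 + 0},3 \right)} + J\right) = \left(-5 - -2\right) \left(\frac{-12 + 3 + 3 \frac{-2 - 3}{4 + 0}}{6 + 3} + \frac{17}{7}\right) = \left(-5 + 2\right) \left(\frac{-12 + 3 + 3 \left(- \frac{5}{4}\right)}{9} + \frac{17}{7}\right) = - 3 \left(\frac{-12 + 3 + 3 \left(\left(-5\right) \frac{1}{4}\right)}{9} + \frac{17}{7}\right) = - 3 \left(\frac{-12 + 3 + 3 \left(- \frac{5}{4}\right)}{9} + \frac{17}{7}\right) = - 3 \left(\frac{-12 + 3 - \frac{15}{4}}{9} + \frac{17}{7}\right) = - 3 \left(\frac{1}{9} \left(- \frac{51}{4}\right) + \frac{17}{7}\right) = - 3 \left(- \frac{17}{12} + \frac{17}{7}\right) = \left(-3\right) \frac{85}{84} = - \frac{85}{28}$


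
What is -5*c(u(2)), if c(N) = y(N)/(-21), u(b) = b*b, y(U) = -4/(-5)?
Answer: 4/21 ≈ 0.19048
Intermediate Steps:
y(U) = 4/5 (y(U) = -4*(-1/5) = 4/5)
u(b) = b**2
c(N) = -4/105 (c(N) = (4/5)/(-21) = (4/5)*(-1/21) = -4/105)
-5*c(u(2)) = -5*(-4/105) = 4/21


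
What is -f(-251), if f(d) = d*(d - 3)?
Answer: -63754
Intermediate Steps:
f(d) = d*(-3 + d)
-f(-251) = -(-251)*(-3 - 251) = -(-251)*(-254) = -1*63754 = -63754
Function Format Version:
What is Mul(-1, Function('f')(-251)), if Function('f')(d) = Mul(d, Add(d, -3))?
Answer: -63754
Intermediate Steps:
Function('f')(d) = Mul(d, Add(-3, d))
Mul(-1, Function('f')(-251)) = Mul(-1, Mul(-251, Add(-3, -251))) = Mul(-1, Mul(-251, -254)) = Mul(-1, 63754) = -63754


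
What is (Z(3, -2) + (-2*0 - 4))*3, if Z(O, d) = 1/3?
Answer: -11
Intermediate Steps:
Z(O, d) = ⅓
(Z(3, -2) + (-2*0 - 4))*3 = (⅓ + (-2*0 - 4))*3 = (⅓ + (0 - 4))*3 = (⅓ - 4)*3 = -11/3*3 = -11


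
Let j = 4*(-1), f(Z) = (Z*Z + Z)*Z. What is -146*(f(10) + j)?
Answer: -160016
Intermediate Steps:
f(Z) = Z*(Z + Z²) (f(Z) = (Z² + Z)*Z = (Z + Z²)*Z = Z*(Z + Z²))
j = -4
-146*(f(10) + j) = -146*(10²*(1 + 10) - 4) = -146*(100*11 - 4) = -146*(1100 - 4) = -146*1096 = -160016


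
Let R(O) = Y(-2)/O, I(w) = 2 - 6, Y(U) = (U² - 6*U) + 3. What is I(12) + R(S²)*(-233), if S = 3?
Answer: -4463/9 ≈ -495.89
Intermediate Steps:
Y(U) = 3 + U² - 6*U
I(w) = -4
R(O) = 19/O (R(O) = (3 + (-2)² - 6*(-2))/O = (3 + 4 + 12)/O = 19/O)
I(12) + R(S²)*(-233) = -4 + (19/(3²))*(-233) = -4 + (19/9)*(-233) = -4 - 4427/9 = -4463/9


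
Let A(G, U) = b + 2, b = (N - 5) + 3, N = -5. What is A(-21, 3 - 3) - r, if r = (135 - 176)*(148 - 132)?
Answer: 651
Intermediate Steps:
b = -7 (b = (-5 - 5) + 3 = -10 + 3 = -7)
r = -656 (r = -41*16 = -656)
A(G, U) = -5 (A(G, U) = -7 + 2 = -5)
A(-21, 3 - 3) - r = -5 - 1*(-656) = -5 + 656 = 651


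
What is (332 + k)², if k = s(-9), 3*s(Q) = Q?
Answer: 108241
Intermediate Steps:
s(Q) = Q/3
k = -3 (k = (⅓)*(-9) = -3)
(332 + k)² = (332 - 3)² = 329² = 108241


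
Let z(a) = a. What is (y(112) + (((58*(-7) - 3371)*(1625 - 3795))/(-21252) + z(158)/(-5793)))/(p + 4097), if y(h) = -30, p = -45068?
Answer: 1218492673/120096571518 ≈ 0.010146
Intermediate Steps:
(y(112) + (((58*(-7) - 3371)*(1625 - 3795))/(-21252) + z(158)/(-5793)))/(p + 4097) = (-30 + (((58*(-7) - 3371)*(1625 - 3795))/(-21252) + 158/(-5793)))/(-45068 + 4097) = (-30 + (((-406 - 3371)*(-2170))*(-1/21252) + 158*(-1/5793)))/(-40971) = (-30 + (-3777*(-2170)*(-1/21252) - 158/5793))*(-1/40971) = (-30 + (8196090*(-1/21252) - 158/5793))*(-1/40971) = (-30 + (-195145/506 - 158/5793))*(-1/40971) = (-30 - 1130554933/2931258)*(-1/40971) = -1218492673/2931258*(-1/40971) = 1218492673/120096571518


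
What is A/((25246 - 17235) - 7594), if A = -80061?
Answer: -26687/139 ≈ -191.99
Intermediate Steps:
A/((25246 - 17235) - 7594) = -80061/((25246 - 17235) - 7594) = -80061/(8011 - 7594) = -80061/417 = -80061*1/417 = -26687/139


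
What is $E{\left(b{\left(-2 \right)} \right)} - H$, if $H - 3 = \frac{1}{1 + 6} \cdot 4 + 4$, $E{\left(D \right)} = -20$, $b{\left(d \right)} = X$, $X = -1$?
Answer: $- \frac{193}{7} \approx -27.571$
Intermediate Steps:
$b{\left(d \right)} = -1$
$H = \frac{53}{7}$ ($H = 3 + \left(\frac{1}{1 + 6} \cdot 4 + 4\right) = 3 + \left(\frac{1}{7} \cdot 4 + 4\right) = 3 + \left(\frac{4}{7} + 4\right) = 3 + \frac{32}{7} = \frac{53}{7} \approx 7.5714$)
$E{\left(b{\left(-2 \right)} \right)} - H = -20 - \frac{53}{7} = - \frac{193}{7}$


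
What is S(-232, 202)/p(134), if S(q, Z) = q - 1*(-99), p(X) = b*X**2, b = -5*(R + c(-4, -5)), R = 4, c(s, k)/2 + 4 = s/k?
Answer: -133/215472 ≈ -0.00061725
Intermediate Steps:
c(s, k) = -8 + 2*s/k (c(s, k) = -8 + 2*(s/k) = -8 + 2*s/k)
b = 12 (b = -5*(4 + (-8 + 2*(-4)/(-5))) = -5*(4 + (-8 + 2*(-4)*(-1/5))) = -5*(4 + (-8 + 8/5)) = -5*(4 - 32/5) = -5*(-12/5) = 12)
p(X) = 12*X**2
S(q, Z) = 99 + q (S(q, Z) = q + 99 = 99 + q)
S(-232, 202)/p(134) = (99 - 232)/((12*134**2)) = -133/(12*17956) = -133/215472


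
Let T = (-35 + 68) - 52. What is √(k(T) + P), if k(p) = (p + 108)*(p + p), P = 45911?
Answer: √42529 ≈ 206.23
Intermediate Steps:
T = -19 (T = 33 - 52 = -19)
k(p) = 2*p*(108 + p) (k(p) = (108 + p)*(2*p) = 2*p*(108 + p))
√(k(T) + P) = √(2*(-19)*(108 - 19) + 45911) = √(2*(-19)*89 + 45911) = √(-3382 + 45911) = √42529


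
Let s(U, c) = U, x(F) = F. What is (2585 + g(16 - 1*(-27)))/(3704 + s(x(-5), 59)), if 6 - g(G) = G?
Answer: 2548/3699 ≈ 0.68884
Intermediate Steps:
g(G) = 6 - G
(2585 + g(16 - 1*(-27)))/(3704 + s(x(-5), 59)) = (2585 + (6 - (16 - 1*(-27))))/(3704 - 5) = (2585 + (6 - (16 + 27)))/3699 = (2585 + (6 - 1*43))*(1/3699) = (2585 + (6 - 43))*(1/3699) = (2585 - 37)*(1/3699) = 2548*(1/3699) = 2548/3699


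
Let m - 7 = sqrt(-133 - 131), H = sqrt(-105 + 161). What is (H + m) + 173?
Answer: 180 + 2*sqrt(14) + 2*I*sqrt(66) ≈ 187.48 + 16.248*I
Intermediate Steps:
H = 2*sqrt(14) (H = sqrt(56) = 2*sqrt(14) ≈ 7.4833)
m = 7 + 2*I*sqrt(66) (m = 7 + sqrt(-133 - 131) = 7 + sqrt(-264) = 7 + 2*I*sqrt(66) ≈ 7.0 + 16.248*I)
(H + m) + 173 = (2*sqrt(14) + (7 + 2*I*sqrt(66))) + 173 = (7 + 2*sqrt(14) + 2*I*sqrt(66)) + 173 = 180 + 2*sqrt(14) + 2*I*sqrt(66)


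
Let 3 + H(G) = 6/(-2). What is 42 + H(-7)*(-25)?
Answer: 192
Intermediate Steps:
H(G) = -6 (H(G) = -3 + 6/(-2) = -3 + 6*(-½) = -3 - 3 = -6)
42 + H(-7)*(-25) = 42 - 6*(-25) = 42 + 150 = 192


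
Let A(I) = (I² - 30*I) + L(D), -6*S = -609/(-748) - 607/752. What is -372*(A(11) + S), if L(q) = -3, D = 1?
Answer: 5545116041/70312 ≈ 78864.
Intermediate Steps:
S = -983/843744 (S = -(-609/(-748) - 607/752)/6 = -(-609*(-1/748) - 607*1/752)/6 = -(609/748 - 607/752)/6 = -⅙*983/140624 = -983/843744 ≈ -0.0011650)
A(I) = -3 + I² - 30*I (A(I) = (I² - 30*I) - 3 = -3 + I² - 30*I)
-372*(A(11) + S) = -372*((-3 + 11² - 30*11) - 983/843744) = -372*((-3 + 121 - 330) - 983/843744) = -372*(-212 - 983/843744) = -372*(-178874711/843744) = 5545116041/70312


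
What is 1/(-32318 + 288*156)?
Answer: 1/12610 ≈ 7.9302e-5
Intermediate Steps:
1/(-32318 + 288*156) = 1/(-32318 + 44928) = 1/12610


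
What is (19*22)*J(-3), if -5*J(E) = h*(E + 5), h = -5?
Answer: 836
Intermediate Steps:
J(E) = 5 + E (J(E) = -(-1)*(E + 5) = -(-1)*(5 + E) = -(-25 - 5*E)/5 = 5 + E)
(19*22)*J(-3) = (19*22)*(5 - 3) = 418*2 = 836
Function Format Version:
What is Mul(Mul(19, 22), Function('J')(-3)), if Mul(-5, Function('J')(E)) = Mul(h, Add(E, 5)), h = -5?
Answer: 836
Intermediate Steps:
Function('J')(E) = Add(5, E) (Function('J')(E) = Mul(Rational(-1, 5), Mul(-5, Add(E, 5))) = Mul(Rational(-1, 5), Mul(-5, Add(5, E))) = Mul(Rational(-1, 5), Add(-25, Mul(-5, E))) = Add(5, E))
Mul(Mul(19, 22), Function('J')(-3)) = Mul(Mul(19, 22), Add(5, -3)) = Mul(418, 2) = 836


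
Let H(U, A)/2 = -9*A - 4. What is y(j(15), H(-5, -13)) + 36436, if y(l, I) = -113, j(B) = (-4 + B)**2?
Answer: 36323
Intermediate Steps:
H(U, A) = -8 - 18*A (H(U, A) = 2*(-9*A - 4) = 2*(-4 - 9*A) = -8 - 18*A)
y(j(15), H(-5, -13)) + 36436 = -113 + 36436 = 36323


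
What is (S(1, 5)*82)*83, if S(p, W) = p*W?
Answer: 34030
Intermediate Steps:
S(p, W) = W*p
(S(1, 5)*82)*83 = ((5*1)*82)*83 = (5*82)*83 = 410*83 = 34030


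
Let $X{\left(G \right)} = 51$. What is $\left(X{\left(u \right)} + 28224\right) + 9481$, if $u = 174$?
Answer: $37756$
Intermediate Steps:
$\left(X{\left(u \right)} + 28224\right) + 9481 = \left(51 + 28224\right) + 9481 = 28275 + 9481 = 37756$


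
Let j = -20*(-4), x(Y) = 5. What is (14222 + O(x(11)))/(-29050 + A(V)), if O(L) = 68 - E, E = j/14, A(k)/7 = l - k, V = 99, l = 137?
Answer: -49995/100744 ≈ -0.49626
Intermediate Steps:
A(k) = 959 - 7*k (A(k) = 7*(137 - k) = 959 - 7*k)
j = 80
E = 40/7 (E = 80/14 = 80*(1/14) = 40/7 ≈ 5.7143)
O(L) = 436/7 (O(L) = 68 - 1*40/7 = 68 - 40/7 = 436/7)
(14222 + O(x(11)))/(-29050 + A(V)) = (14222 + 436/7)/(-29050 + (959 - 7*99)) = 99990/(7*(-29050 + (959 - 693))) = 99990/(7*(-29050 + 266)) = (99990/7)/(-28784) = (99990/7)*(-1/28784) = -49995/100744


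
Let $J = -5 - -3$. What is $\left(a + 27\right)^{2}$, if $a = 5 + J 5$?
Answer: $484$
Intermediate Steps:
$J = -2$ ($J = -5 + 3 = -2$)
$a = -5$ ($a = 5 - 10 = -5$)
$\left(a + 27\right)^{2} = \left(-5 + 27\right)^{2} = 22^{2} = 484$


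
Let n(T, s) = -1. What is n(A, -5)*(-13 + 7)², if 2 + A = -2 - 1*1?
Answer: -36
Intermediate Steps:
A = -5 (A = -2 + (-2 - 1*1) = -2 + (-2 - 1) = -2 - 3 = -5)
n(A, -5)*(-13 + 7)² = -(-13 + 7)² = -1*(-6)² = -1*36 = -36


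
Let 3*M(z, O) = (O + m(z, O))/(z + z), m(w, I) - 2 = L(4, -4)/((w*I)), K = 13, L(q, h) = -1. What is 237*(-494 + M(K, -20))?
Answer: -791816921/6760 ≈ -1.1713e+5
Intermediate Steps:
m(w, I) = 2 - 1/(I*w) (m(w, I) = 2 - 1/(w*I) = 2 - 1/(I*w))
M(z, O) = (2 + O - 1/(O*z))/(6*z) (M(z, O) = ((O + (2 - 1/(O*z)))/(z + z))/3 = ((2 + O - 1/(O*z))/((2*z)))/3 = ((2 + O - 1/(O*z))*(1/(2*z)))/3 = ((2 + O - 1/(O*z))/(2*z))/3 = (2 + O - 1/(O*z))/(6*z))
237*(-494 + M(K, -20)) = 237*(-494 + (⅙)*(-1 + 13*(-20)² + 2*(-20)*13)/(-20*13²)) = 237*(-494 + (⅙)*(-1/20)*(1/169)*(-1 + 13*400 - 520)) = 237*(-494 + (⅙)*(-1/20)*(1/169)*(-1 + 5200 - 520)) = 237*(-494 + (⅙)*(-1/20)*(1/169)*4679) = 237*(-494 - 4679/20280) = 237*(-10022999/20280) = -791816921/6760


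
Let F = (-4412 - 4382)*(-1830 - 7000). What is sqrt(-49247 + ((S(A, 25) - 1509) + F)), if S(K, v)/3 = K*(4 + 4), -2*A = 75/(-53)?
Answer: 2*sqrt(54494797319)/53 ≈ 8809.1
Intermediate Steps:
A = 75/106 (A = -75/(2*(-53)) = -75*(-1)/(2*53) = -1/2*(-75/53) = 75/106 ≈ 0.70755)
S(K, v) = 24*K (S(K, v) = 3*(K*(4 + 4)) = 3*(K*8) = 3*(8*K) = 24*K)
F = 77651020 (F = -8794*(-8830) = 77651020)
sqrt(-49247 + ((S(A, 25) - 1509) + F)) = sqrt(-49247 + ((24*(75/106) - 1509) + 77651020)) = sqrt(-49247 + ((900/53 - 1509) + 77651020)) = sqrt(-49247 + (-79077/53 + 77651020)) = sqrt(-49247 + 4115424983/53) = sqrt(4112814892/53) = 2*sqrt(54494797319)/53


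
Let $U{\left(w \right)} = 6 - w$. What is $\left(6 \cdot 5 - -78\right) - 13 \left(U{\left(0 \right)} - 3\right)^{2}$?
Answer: $-9$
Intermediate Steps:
$\left(6 \cdot 5 - -78\right) - 13 \left(U{\left(0 \right)} - 3\right)^{2} = \left(6 \cdot 5 - -78\right) - 13 \left(\left(6 - 0\right) - 3\right)^{2} = \left(30 + 78\right) - 13 \left(\left(6 + 0\right) - 3\right)^{2} = 108 - 13 \left(6 - 3\right)^{2} = 108 - 13 \cdot 3^{2} = 108 - 117 = -9$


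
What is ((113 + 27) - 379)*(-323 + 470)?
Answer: -35133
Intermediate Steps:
((113 + 27) - 379)*(-323 + 470) = (140 - 379)*147 = -239*147 = -35133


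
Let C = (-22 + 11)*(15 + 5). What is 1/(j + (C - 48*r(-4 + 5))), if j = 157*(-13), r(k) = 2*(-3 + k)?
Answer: -1/2069 ≈ -0.00048333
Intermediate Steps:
C = -220 (C = -11*20 = -220)
r(k) = -6 + 2*k
j = -2041
1/(j + (C - 48*r(-4 + 5))) = 1/(-2041 + (-220 - 48*(-6 + 2*(-4 + 5)))) = 1/(-2041 + (-220 - 48*(-6 + 2*1))) = 1/(-2041 + (-220 - 48*(-6 + 2))) = 1/(-2041 + (-220 - 48*(-4))) = 1/(-2041 + (-220 + 192)) = 1/(-2041 - 28) = 1/(-2069) = -1/2069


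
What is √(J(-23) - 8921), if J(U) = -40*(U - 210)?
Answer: √399 ≈ 19.975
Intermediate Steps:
J(U) = 8400 - 40*U (J(U) = -40*(-210 + U) = 8400 - 40*U)
√(J(-23) - 8921) = √((8400 - 40*(-23)) - 8921) = √((8400 + 920) - 8921) = √(9320 - 8921) = √399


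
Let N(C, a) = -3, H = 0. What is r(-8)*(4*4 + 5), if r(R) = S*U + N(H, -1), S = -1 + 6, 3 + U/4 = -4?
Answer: -3003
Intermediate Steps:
U = -28 (U = -12 + 4*(-4) = -12 - 16 = -28)
S = 5
r(R) = -143 (r(R) = 5*(-28) - 3 = -140 - 3 = -143)
r(-8)*(4*4 + 5) = -143*(4*4 + 5) = -143*(16 + 5) = -143*21 = -3003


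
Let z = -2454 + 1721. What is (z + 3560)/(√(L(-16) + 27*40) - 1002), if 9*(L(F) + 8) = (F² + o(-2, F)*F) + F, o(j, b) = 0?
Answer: -4248981/1504358 - 2827*√618/752179 ≈ -2.9179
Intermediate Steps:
z = -733
L(F) = -8 + F/9 + F²/9 (L(F) = -8 + ((F² + 0*F) + F)/9 = -8 + ((F² + 0) + F)/9 = -8 + (F² + F)/9 = -8 + (F + F²)/9 = -8 + (F/9 + F²/9) = -8 + F/9 + F²/9)
(z + 3560)/(√(L(-16) + 27*40) - 1002) = (-733 + 3560)/(√((-8 + (⅑)*(-16) + (⅑)*(-16)²) + 27*40) - 1002) = 2827/(√((-8 - 16/9 + (⅑)*256) + 1080) - 1002) = 2827/(√((-8 - 16/9 + 256/9) + 1080) - 1002) = 2827/(√(56/3 + 1080) - 1002) = 2827/(√(3296/3) - 1002) = 2827/(4*√618/3 - 1002) = 2827/(-1002 + 4*√618/3)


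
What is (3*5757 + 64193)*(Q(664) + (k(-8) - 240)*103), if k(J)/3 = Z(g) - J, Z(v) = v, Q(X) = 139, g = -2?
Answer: -1851432328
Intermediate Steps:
k(J) = -6 - 3*J (k(J) = 3*(-2 - J) = -6 - 3*J)
(3*5757 + 64193)*(Q(664) + (k(-8) - 240)*103) = (3*5757 + 64193)*(139 + ((-6 - 3*(-8)) - 240)*103) = (17271 + 64193)*(139 + ((-6 + 24) - 240)*103) = 81464*(139 + (18 - 240)*103) = 81464*(139 - 222*103) = 81464*(139 - 22866) = 81464*(-22727) = -1851432328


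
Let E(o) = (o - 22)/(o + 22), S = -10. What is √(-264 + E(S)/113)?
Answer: 4*I*√1896366/339 ≈ 16.249*I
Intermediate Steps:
E(o) = (-22 + o)/(22 + o)
√(-264 + E(S)/113) = √(-264 + ((-22 - 10)/(22 - 10))/113) = √(-264 + (-32/12)*(1/113)) = √(-264 + ((1/12)*(-32))*(1/113)) = √(-264 - 8/3*1/113) = √(-264 - 8/339) = √(-89504/339) = 4*I*√1896366/339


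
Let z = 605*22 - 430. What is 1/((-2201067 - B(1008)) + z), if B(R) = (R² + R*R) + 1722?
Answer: -1/4222037 ≈ -2.3685e-7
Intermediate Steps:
B(R) = 1722 + 2*R² (B(R) = (R² + R²) + 1722 = 2*R² + 1722 = 1722 + 2*R²)
z = 12880 (z = 13310 - 430 = 12880)
1/((-2201067 - B(1008)) + z) = 1/((-2201067 - (1722 + 2*1008²)) + 12880) = 1/((-2201067 - (1722 + 2*1016064)) + 12880) = 1/((-2201067 - (1722 + 2032128)) + 12880) = 1/((-2201067 - 1*2033850) + 12880) = 1/((-2201067 - 2033850) + 12880) = 1/(-4234917 + 12880) = 1/(-4222037) = -1/4222037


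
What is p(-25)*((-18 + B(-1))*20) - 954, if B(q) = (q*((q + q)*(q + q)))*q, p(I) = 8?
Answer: -3194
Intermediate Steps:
B(q) = 4*q⁴ (B(q) = (q*((2*q)*(2*q)))*q = (q*(4*q²))*q = (4*q³)*q = 4*q⁴)
p(-25)*((-18 + B(-1))*20) - 954 = 8*((-18 + 4*(-1)⁴)*20) - 954 = 8*((-18 + 4*1)*20) - 954 = 8*((-18 + 4)*20) - 954 = 8*(-14*20) - 954 = 8*(-280) - 954 = -2240 - 954 = -3194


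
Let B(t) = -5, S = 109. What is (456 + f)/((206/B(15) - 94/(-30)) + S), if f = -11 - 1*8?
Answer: 345/56 ≈ 6.1607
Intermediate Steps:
f = -19 (f = -11 - 8 = -19)
(456 + f)/((206/B(15) - 94/(-30)) + S) = (456 - 19)/((206/(-5) - 94/(-30)) + 109) = 437/((206*(-1/5) - 94*(-1/30)) + 109) = 437/((-206/5 + 47/15) + 109) = 437/(-571/15 + 109) = 437/(1064/15) = 437*(15/1064) = 345/56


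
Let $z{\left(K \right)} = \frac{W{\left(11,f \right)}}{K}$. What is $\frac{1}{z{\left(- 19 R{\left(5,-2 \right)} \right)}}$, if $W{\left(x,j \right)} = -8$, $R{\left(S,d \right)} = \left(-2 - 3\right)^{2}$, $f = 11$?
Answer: $\frac{475}{8} \approx 59.375$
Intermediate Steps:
$R{\left(S,d \right)} = 25$ ($R{\left(S,d \right)} = \left(-5\right)^{2} = 25$)
$z{\left(K \right)} = - \frac{8}{K}$
$\frac{1}{z{\left(- 19 R{\left(5,-2 \right)} \right)}} = \frac{1}{\left(-8\right) \frac{1}{\left(-19\right) 25}} = \frac{1}{\left(-8\right) \frac{1}{-475}} = \frac{1}{\left(-8\right) \left(- \frac{1}{475}\right)} = \frac{1}{\frac{8}{475}} = \frac{475}{8}$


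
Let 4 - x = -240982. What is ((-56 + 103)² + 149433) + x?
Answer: 392628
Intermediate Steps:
x = 240986 (x = 4 - 1*(-240982) = 4 + 240982 = 240986)
((-56 + 103)² + 149433) + x = ((-56 + 103)² + 149433) + 240986 = (47² + 149433) + 240986 = (2209 + 149433) + 240986 = 151642 + 240986 = 392628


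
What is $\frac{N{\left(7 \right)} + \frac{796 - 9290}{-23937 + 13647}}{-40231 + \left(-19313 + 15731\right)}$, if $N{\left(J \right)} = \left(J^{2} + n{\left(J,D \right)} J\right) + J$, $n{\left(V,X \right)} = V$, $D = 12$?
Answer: $- \frac{544472}{225417885} \approx -0.0024154$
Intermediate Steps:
$N{\left(J \right)} = J + 2 J^{2}$ ($N{\left(J \right)} = \left(J^{2} + J J\right) + J = \left(J^{2} + J^{2}\right) + J = 2 J^{2} + J = J + 2 J^{2}$)
$\frac{N{\left(7 \right)} + \frac{796 - 9290}{-23937 + 13647}}{-40231 + \left(-19313 + 15731\right)} = \frac{7 \left(1 + 2 \cdot 7\right) + \frac{796 - 9290}{-23937 + 13647}}{-40231 + \left(-19313 + 15731\right)} = \frac{7 \left(1 + 14\right) - \frac{8494}{-10290}}{-40231 - 3582} = \frac{7 \cdot 15 - - \frac{4247}{5145}}{-43813} = \left(105 + \frac{4247}{5145}\right) \left(- \frac{1}{43813}\right) = \frac{544472}{5145} \left(- \frac{1}{43813}\right) = - \frac{544472}{225417885}$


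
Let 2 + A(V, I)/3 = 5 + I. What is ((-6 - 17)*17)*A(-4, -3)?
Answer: 0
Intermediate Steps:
A(V, I) = 9 + 3*I (A(V, I) = -6 + 3*(5 + I) = -6 + (15 + 3*I) = 9 + 3*I)
((-6 - 17)*17)*A(-4, -3) = ((-6 - 17)*17)*(9 + 3*(-3)) = (-23*17)*(9 - 9) = -391*0 = 0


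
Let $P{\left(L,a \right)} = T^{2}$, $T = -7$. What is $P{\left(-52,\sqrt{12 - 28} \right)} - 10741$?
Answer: $-10692$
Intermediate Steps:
$P{\left(L,a \right)} = 49$ ($P{\left(L,a \right)} = \left(-7\right)^{2} = 49$)
$P{\left(-52,\sqrt{12 - 28} \right)} - 10741 = 49 - 10741 = -10692$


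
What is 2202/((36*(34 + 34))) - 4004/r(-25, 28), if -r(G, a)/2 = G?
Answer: -807641/10200 ≈ -79.181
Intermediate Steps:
r(G, a) = -2*G
2202/((36*(34 + 34))) - 4004/r(-25, 28) = 2202/((36*(34 + 34))) - 4004/((-2*(-25))) = 2202/((36*68)) - 4004/50 = 2202/2448 - 4004*1/50 = 2202*(1/2448) - 2002/25 = 367/408 - 2002/25 = -807641/10200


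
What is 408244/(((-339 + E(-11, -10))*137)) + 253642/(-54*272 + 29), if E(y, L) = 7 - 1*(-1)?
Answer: -127637610/4852129 ≈ -26.305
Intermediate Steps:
E(y, L) = 8 (E(y, L) = 7 + 1 = 8)
408244/(((-339 + E(-11, -10))*137)) + 253642/(-54*272 + 29) = 408244/(((-339 + 8)*137)) + 253642/(-54*272 + 29) = 408244/((-331*137)) + 253642/(-14688 + 29) = 408244/(-45347) + 253642/(-14659) = 408244*(-1/45347) + 253642*(-1/14659) = -408244/45347 - 253642/14659 = -127637610/4852129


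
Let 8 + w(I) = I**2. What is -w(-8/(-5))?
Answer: 136/25 ≈ 5.4400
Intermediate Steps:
w(I) = -8 + I**2
-w(-8/(-5)) = -(-8 + (-8/(-5))**2) = -(-8 + (-8*(-1/5))**2) = -(-8 + (8/5)**2) = -(-8 + 64/25) = -1*(-136/25) = 136/25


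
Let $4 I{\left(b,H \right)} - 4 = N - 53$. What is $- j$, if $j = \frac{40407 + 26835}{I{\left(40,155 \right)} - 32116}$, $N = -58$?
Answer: $\frac{89656}{42857} \approx 2.092$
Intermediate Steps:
$I{\left(b,H \right)} = - \frac{107}{4}$ ($I{\left(b,H \right)} = 1 + \frac{-58 - 53}{4} = 1 + \frac{1}{4} \left(-111\right) = 1 - \frac{111}{4} = - \frac{107}{4}$)
$j = - \frac{89656}{42857}$ ($j = \frac{40407 + 26835}{- \frac{107}{4} - 32116} = \frac{67242}{- \frac{128571}{4}} = 67242 \left(- \frac{4}{128571}\right) = - \frac{89656}{42857} \approx -2.092$)
$- j = \left(-1\right) \left(- \frac{89656}{42857}\right) = \frac{89656}{42857}$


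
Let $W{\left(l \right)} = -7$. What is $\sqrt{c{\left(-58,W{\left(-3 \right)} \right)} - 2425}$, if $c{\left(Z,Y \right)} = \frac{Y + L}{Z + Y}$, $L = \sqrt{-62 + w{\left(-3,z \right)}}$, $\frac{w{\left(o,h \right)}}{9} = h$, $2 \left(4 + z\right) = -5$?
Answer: $\frac{\sqrt{-40980680 - 130 i \sqrt{482}}}{130} \approx 0.0017148 - 49.243 i$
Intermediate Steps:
$z = - \frac{13}{2}$ ($z = -4 + \frac{1}{2} \left(-5\right) = -4 - \frac{5}{2} = - \frac{13}{2} \approx -6.5$)
$w{\left(o,h \right)} = 9 h$
$L = \frac{i \sqrt{482}}{2}$ ($L = \sqrt{-62 + 9 \left(- \frac{13}{2}\right)} = \sqrt{-62 - \frac{117}{2}} = \sqrt{- \frac{241}{2}} = \frac{i \sqrt{482}}{2} \approx 10.977 i$)
$c{\left(Z,Y \right)} = \frac{Y + \frac{i \sqrt{482}}{2}}{Y + Z}$ ($c{\left(Z,Y \right)} = \frac{Y + \frac{i \sqrt{482}}{2}}{Z + Y} = \frac{Y + \frac{i \sqrt{482}}{2}}{Y + Z}$)
$\sqrt{c{\left(-58,W{\left(-3 \right)} \right)} - 2425} = \sqrt{\frac{-7 + \frac{i \sqrt{482}}{2}}{-7 - 58} - 2425} = \sqrt{\frac{-7 + \frac{i \sqrt{482}}{2}}{-65} - 2425} = \sqrt{- \frac{-7 + \frac{i \sqrt{482}}{2}}{65} - 2425} = \sqrt{\left(\frac{7}{65} - \frac{i \sqrt{482}}{130}\right) - 2425} = \sqrt{- \frac{157618}{65} - \frac{i \sqrt{482}}{130}}$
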